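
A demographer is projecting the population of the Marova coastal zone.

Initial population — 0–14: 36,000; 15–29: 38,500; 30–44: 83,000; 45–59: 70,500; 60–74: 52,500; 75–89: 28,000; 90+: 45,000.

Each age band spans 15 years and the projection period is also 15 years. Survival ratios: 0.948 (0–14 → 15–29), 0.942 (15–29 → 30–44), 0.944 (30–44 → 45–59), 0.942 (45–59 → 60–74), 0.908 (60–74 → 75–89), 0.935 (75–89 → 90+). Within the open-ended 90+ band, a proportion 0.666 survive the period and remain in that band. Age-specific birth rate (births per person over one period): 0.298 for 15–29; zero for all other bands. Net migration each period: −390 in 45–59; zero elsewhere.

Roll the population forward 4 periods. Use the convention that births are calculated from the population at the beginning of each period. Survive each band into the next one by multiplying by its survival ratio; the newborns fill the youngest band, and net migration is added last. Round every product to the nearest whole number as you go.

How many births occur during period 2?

After projecting period 1:
Births: 38500 × 0.298 = 11473
15–29: 36000 × 0.948 = 34128
30–44: 38500 × 0.942 = 36267
45–59: 83000 × 0.944 = 78352
60–74: 70500 × 0.942 = 66411
75–89: 52500 × 0.908 = 47670
90+: 28000 × 0.935 + 45000 × 0.666 = 26180 + 29970 = 56150
Net migration: 45–59 − 390 → 77962
Giving 11473 / 34128 / 36267 / 77962 / 66411 / 47670 / 56150.
After projecting period 2:
Births: 34128 × 0.298 = 10170
15–29: 11473 × 0.948 = 10876
30–44: 34128 × 0.942 = 32149
45–59: 36267 × 0.944 = 34236
60–74: 77962 × 0.942 = 73440
75–89: 66411 × 0.908 = 60301
90+: 47670 × 0.935 + 56150 × 0.666 = 44571 + 37396 = 81967
Net migration: 45–59 − 390 → 33846
Giving 10170 / 10876 / 32149 / 33846 / 73440 / 60301 / 81967.

10170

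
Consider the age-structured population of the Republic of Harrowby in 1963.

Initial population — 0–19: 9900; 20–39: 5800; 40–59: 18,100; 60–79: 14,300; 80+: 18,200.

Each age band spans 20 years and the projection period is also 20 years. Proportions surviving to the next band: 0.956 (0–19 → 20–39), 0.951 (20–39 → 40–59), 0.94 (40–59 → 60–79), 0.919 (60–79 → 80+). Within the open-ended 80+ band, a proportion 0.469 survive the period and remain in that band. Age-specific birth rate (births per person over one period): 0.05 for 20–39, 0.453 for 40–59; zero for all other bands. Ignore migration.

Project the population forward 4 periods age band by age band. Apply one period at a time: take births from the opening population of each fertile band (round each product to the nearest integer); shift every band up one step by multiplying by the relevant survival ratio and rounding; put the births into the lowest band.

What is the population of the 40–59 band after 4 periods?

2702

Period 1:
Births: 5800 × 0.05 = 290 ; 18100 × 0.453 = 8199 → 8489
20–39: 9900 × 0.956 = 9464
40–59: 5800 × 0.951 = 5516
60–79: 18100 × 0.94 = 17014
80+: 14300 × 0.919 + 18200 × 0.469 = 13142 + 8536 = 21678
End of period: [8489, 9464, 5516, 17014, 21678]
Period 2:
Births: 9464 × 0.05 = 473 ; 5516 × 0.453 = 2499 → 2972
20–39: 8489 × 0.956 = 8115
40–59: 9464 × 0.951 = 9000
60–79: 5516 × 0.94 = 5185
80+: 17014 × 0.919 + 21678 × 0.469 = 15636 + 10167 = 25803
End of period: [2972, 8115, 9000, 5185, 25803]
Period 3:
Births: 8115 × 0.05 = 406 ; 9000 × 0.453 = 4077 → 4483
20–39: 2972 × 0.956 = 2841
40–59: 8115 × 0.951 = 7717
60–79: 9000 × 0.94 = 8460
80+: 5185 × 0.919 + 25803 × 0.469 = 4765 + 12102 = 16867
End of period: [4483, 2841, 7717, 8460, 16867]
Period 4:
Births: 2841 × 0.05 = 142 ; 7717 × 0.453 = 3496 → 3638
20–39: 4483 × 0.956 = 4286
40–59: 2841 × 0.951 = 2702
60–79: 7717 × 0.94 = 7254
80+: 8460 × 0.919 + 16867 × 0.469 = 7775 + 7911 = 15686
End of period: [3638, 4286, 2702, 7254, 15686]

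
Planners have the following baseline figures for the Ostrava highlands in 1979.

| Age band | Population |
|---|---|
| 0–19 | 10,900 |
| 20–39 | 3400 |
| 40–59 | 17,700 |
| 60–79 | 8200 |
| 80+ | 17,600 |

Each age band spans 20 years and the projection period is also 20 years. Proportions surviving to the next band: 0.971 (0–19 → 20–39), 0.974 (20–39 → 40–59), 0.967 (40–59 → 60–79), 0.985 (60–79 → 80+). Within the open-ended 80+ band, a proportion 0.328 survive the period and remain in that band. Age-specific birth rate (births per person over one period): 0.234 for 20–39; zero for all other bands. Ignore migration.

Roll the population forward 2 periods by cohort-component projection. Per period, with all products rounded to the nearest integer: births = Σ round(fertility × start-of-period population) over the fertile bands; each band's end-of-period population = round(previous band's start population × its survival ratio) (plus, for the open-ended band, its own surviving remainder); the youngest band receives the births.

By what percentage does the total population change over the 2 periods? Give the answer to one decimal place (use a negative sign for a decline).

-34.0

— Period 1 —
Births: 3400 × 0.234 = 796
20–39: 10900 × 0.971 = 10584
40–59: 3400 × 0.974 = 3312
60–79: 17700 × 0.967 = 17116
80+: 8200 × 0.985 + 17600 × 0.328 = 8077 + 5773 = 13850
End of period: [796, 10584, 3312, 17116, 13850]
— Period 2 —
Births: 10584 × 0.234 = 2477
20–39: 796 × 0.971 = 773
40–59: 10584 × 0.974 = 10309
60–79: 3312 × 0.967 = 3203
80+: 17116 × 0.985 + 13850 × 0.328 = 16859 + 4543 = 21402
End of period: [2477, 773, 10309, 3203, 21402]
Total: 57800 → 38164; change = -19636; percentage change = -34.0%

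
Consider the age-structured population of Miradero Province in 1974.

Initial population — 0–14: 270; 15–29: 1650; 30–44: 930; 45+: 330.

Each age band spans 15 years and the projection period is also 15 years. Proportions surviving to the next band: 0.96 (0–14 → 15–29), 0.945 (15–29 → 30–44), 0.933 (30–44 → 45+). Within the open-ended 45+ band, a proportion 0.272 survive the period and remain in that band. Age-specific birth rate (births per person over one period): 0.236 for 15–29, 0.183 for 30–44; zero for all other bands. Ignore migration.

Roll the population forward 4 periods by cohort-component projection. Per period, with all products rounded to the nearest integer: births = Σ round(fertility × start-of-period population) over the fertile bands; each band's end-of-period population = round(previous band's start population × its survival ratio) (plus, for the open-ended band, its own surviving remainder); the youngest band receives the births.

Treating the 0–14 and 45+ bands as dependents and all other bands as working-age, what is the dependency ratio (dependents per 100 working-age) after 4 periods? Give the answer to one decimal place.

173.9

[period 1]
Births: 1650 * 0.236 = 389  |  930 * 0.183 = 170 — total 559
15–29: 270 * 0.96 = 259
30–44: 1650 * 0.945 = 1559
45+: 930 * 0.933 + 330 * 0.272 = 868 + 90 = 958
Population now: 0–14=559, 15–29=259, 30–44=1559, 45+=958
[period 2]
Births: 259 * 0.236 = 61  |  1559 * 0.183 = 285 — total 346
15–29: 559 * 0.96 = 537
30–44: 259 * 0.945 = 245
45+: 1559 * 0.933 + 958 * 0.272 = 1455 + 261 = 1716
Population now: 0–14=346, 15–29=537, 30–44=245, 45+=1716
[period 3]
Births: 537 * 0.236 = 127  |  245 * 0.183 = 45 — total 172
15–29: 346 * 0.96 = 332
30–44: 537 * 0.945 = 507
45+: 245 * 0.933 + 1716 * 0.272 = 229 + 467 = 696
Population now: 0–14=172, 15–29=332, 30–44=507, 45+=696
[period 4]
Births: 332 * 0.236 = 78  |  507 * 0.183 = 93 — total 171
15–29: 172 * 0.96 = 165
30–44: 332 * 0.945 = 314
45+: 507 * 0.933 + 696 * 0.272 = 473 + 189 = 662
Population now: 0–14=171, 15–29=165, 30–44=314, 45+=662
Dependents (band 0–14 + band 45+) = 171 + 662 = 833; working-age = 479; ratio = 833/479 × 100 = 173.9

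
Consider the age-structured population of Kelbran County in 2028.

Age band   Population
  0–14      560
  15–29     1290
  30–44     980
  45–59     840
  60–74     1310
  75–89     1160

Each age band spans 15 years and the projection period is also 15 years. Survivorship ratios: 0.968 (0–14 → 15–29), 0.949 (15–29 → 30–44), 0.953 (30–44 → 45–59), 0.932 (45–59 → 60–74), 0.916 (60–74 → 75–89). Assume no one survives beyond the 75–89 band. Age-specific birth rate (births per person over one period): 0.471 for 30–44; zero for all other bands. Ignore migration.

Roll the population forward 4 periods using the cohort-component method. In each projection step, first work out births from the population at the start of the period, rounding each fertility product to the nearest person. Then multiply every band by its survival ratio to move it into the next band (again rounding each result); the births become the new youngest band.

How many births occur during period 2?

Call the bands 1 to 6, youngest first.
Period 1.
Births: 980 × 0.471 = 462
Band 2: 560 × 0.968 = 542
Band 3: 1290 × 0.949 = 1224
Band 4: 980 × 0.953 = 934
Band 5: 840 × 0.932 = 783
Band 6: 1310 × 0.916 = 1200
→ [462, 542, 1224, 934, 783, 1200]
Period 2.
Births: 1224 × 0.471 = 577
Band 2: 462 × 0.968 = 447
Band 3: 542 × 0.949 = 514
Band 4: 1224 × 0.953 = 1166
Band 5: 934 × 0.932 = 870
Band 6: 783 × 0.916 = 717
→ [577, 447, 514, 1166, 870, 717]

577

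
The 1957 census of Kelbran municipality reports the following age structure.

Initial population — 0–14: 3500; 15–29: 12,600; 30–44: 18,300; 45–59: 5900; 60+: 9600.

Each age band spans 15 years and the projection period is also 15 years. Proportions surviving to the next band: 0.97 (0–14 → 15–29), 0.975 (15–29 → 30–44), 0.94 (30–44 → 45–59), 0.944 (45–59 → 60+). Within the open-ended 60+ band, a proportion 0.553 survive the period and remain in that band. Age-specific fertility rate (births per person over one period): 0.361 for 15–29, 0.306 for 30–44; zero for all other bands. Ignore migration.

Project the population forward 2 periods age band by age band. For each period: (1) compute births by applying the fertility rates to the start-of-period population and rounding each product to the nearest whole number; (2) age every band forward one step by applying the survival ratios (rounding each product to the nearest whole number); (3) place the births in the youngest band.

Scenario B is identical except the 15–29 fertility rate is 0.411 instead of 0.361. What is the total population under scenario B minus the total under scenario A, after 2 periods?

[period 1]
Births: 12600 × 0.361 = 4549 ; 18300 × 0.306 = 5600 — total 10149
15–29: 3500 × 0.97 = 3395
30–44: 12600 × 0.975 = 12285
45–59: 18300 × 0.94 = 17202
60+: 5900 × 0.944 + 9600 × 0.553 = 5570 + 5309 = 10879
Giving 10149 / 3395 / 12285 / 17202 / 10879.
[period 2]
Births: 3395 × 0.361 = 1226 ; 12285 × 0.306 = 3759 — total 4985
15–29: 10149 × 0.97 = 9845
30–44: 3395 × 0.975 = 3310
45–59: 12285 × 0.94 = 11548
60+: 17202 × 0.944 + 10879 × 0.553 = 16239 + 6016 = 22255
Giving 4985 / 9845 / 3310 / 11548 / 22255.
Scenario A total after 2 periods: 51943
Scenario B projection —
[period 1]
Births: 12600 × 0.411 = 5179 ; 18300 × 0.306 = 5600 — total 10779
15–29: 3500 × 0.97 = 3395
30–44: 12600 × 0.975 = 12285
45–59: 18300 × 0.94 = 17202
60+: 5900 × 0.944 + 9600 × 0.553 = 5570 + 5309 = 10879
Giving 10779 / 3395 / 12285 / 17202 / 10879.
[period 2]
Births: 3395 × 0.411 = 1395 ; 12285 × 0.306 = 3759 — total 5154
15–29: 10779 × 0.97 = 10456
30–44: 3395 × 0.975 = 3310
45–59: 12285 × 0.94 = 11548
60+: 17202 × 0.944 + 10879 × 0.553 = 16239 + 6016 = 22255
Giving 5154 / 10456 / 3310 / 11548 / 22255.
Scenario B total after 2 periods: 52723
Difference B − A = 52723 − 51943 = 780

780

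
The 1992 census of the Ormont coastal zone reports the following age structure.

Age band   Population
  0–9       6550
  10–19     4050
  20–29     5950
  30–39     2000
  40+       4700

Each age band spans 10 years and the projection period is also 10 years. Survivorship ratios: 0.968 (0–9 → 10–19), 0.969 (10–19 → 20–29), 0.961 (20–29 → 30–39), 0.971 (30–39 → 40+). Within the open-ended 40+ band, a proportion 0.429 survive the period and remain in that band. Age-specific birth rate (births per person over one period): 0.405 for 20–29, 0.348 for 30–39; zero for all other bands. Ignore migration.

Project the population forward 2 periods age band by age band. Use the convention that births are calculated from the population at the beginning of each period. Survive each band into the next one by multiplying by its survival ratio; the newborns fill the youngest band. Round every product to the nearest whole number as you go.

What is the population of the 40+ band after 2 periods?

After projecting period 1:
Births: 5950 × 0.405 = 2410, 2000 × 0.348 = 696 ⇒ total 3106
10–19: 6550 × 0.968 = 6340
20–29: 4050 × 0.969 = 3924
30–39: 5950 × 0.961 = 5718
40+: 2000 × 0.971 + 4700 × 0.429 = 1942 + 2016 = 3958
Giving 3106 / 6340 / 3924 / 5718 / 3958.
After projecting period 2:
Births: 3924 × 0.405 = 1589, 5718 × 0.348 = 1990 ⇒ total 3579
10–19: 3106 × 0.968 = 3007
20–29: 6340 × 0.969 = 6143
30–39: 3924 × 0.961 = 3771
40+: 5718 × 0.971 + 3958 × 0.429 = 5552 + 1698 = 7250
Giving 3579 / 3007 / 6143 / 3771 / 7250.

7250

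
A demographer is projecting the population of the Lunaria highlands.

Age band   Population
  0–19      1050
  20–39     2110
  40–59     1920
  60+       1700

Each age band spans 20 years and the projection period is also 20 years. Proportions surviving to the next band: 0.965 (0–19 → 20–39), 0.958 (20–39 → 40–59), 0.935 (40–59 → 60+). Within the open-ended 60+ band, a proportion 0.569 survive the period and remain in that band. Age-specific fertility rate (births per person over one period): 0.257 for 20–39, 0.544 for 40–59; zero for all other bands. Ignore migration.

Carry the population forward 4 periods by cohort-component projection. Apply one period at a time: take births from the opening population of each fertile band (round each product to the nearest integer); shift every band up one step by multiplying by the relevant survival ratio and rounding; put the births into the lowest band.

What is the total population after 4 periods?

6288

Period 1:
Births: 2110 × 0.257 = 542, 1920 × 0.544 = 1044 → total 1586
20–39: 1050 × 0.965 = 1013
40–59: 2110 × 0.958 = 2021
60+: 1920 × 0.935 + 1700 × 0.569 = 1795 + 967 = 2762
Population now: 0–19=1586, 20–39=1013, 40–59=2021, 60+=2762
Period 2:
Births: 1013 × 0.257 = 260, 2021 × 0.544 = 1099 → total 1359
20–39: 1586 × 0.965 = 1530
40–59: 1013 × 0.958 = 970
60+: 2021 × 0.935 + 2762 × 0.569 = 1890 + 1572 = 3462
Population now: 0–19=1359, 20–39=1530, 40–59=970, 60+=3462
Period 3:
Births: 1530 × 0.257 = 393, 970 × 0.544 = 528 → total 921
20–39: 1359 × 0.965 = 1311
40–59: 1530 × 0.958 = 1466
60+: 970 × 0.935 + 3462 × 0.569 = 907 + 1970 = 2877
Population now: 0–19=921, 20–39=1311, 40–59=1466, 60+=2877
Period 4:
Births: 1311 × 0.257 = 337, 1466 × 0.544 = 798 → total 1135
20–39: 921 × 0.965 = 889
40–59: 1311 × 0.958 = 1256
60+: 1466 × 0.935 + 2877 × 0.569 = 1371 + 1637 = 3008
Population now: 0–19=1135, 20–39=889, 40–59=1256, 60+=3008
Total after period 4: 1135 + 889 + 1256 + 3008 = 6288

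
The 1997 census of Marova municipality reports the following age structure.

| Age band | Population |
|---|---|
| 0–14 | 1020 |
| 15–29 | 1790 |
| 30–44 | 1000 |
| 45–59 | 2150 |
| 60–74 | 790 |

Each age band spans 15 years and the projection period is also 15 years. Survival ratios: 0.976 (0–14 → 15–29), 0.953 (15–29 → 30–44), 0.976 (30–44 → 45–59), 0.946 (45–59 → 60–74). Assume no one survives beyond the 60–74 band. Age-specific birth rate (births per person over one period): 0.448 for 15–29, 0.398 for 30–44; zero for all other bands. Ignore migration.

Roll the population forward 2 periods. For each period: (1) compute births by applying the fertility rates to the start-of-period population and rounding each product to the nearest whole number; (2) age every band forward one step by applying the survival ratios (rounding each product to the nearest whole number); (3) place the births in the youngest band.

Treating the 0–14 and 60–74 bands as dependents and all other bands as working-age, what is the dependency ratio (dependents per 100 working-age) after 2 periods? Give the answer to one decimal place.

54.1

Call the groups 1 to 5, youngest first.
Period 1:
Births: 1790 * 0.448 = 802, 1000 * 0.398 = 398 ⇒ total 1200
Group 2: 1020 * 0.976 = 996
Group 3: 1790 * 0.953 = 1706
Group 4: 1000 * 0.976 = 976
Group 5: 2150 * 0.946 = 2034
Population now: 0–14=1200, 15–29=996, 30–44=1706, 45–59=976, 60–74=2034
Period 2:
Births: 996 * 0.448 = 446, 1706 * 0.398 = 679 ⇒ total 1125
Group 2: 1200 * 0.976 = 1171
Group 3: 996 * 0.953 = 949
Group 4: 1706 * 0.976 = 1665
Group 5: 976 * 0.946 = 923
Population now: 0–14=1125, 15–29=1171, 30–44=949, 45–59=1665, 60–74=923
Dependents (band 0–14 + band 60–74) = 1125 + 923 = 2048; working-age = 3785; ratio = 2048/3785 × 100 = 54.1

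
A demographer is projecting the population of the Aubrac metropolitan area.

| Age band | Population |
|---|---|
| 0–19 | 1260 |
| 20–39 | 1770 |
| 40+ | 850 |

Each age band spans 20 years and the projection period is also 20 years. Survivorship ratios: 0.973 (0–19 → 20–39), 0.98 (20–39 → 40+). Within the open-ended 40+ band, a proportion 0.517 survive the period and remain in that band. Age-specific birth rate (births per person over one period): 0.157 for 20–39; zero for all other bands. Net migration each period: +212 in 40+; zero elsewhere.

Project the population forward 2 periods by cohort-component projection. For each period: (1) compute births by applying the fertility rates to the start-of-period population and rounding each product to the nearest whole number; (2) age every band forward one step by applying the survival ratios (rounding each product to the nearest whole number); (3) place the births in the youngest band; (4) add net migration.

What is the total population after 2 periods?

3109

Period 1:
Births: 1770 * 0.157 = 278
20–39: 1260 * 0.973 = 1226
40+: 1770 * 0.98 + 850 * 0.517 = 1735 + 439 = 2174
Net migration: 40+ + 212 → 2386
Population now: 0–19=278, 20–39=1226, 40+=2386
Period 2:
Births: 1226 * 0.157 = 192
20–39: 278 * 0.973 = 270
40+: 1226 * 0.98 + 2386 * 0.517 = 1201 + 1234 = 2435
Net migration: 40+ + 212 → 2647
Population now: 0–19=192, 20–39=270, 40+=2647
Total after period 2: 192 + 270 + 2647 = 3109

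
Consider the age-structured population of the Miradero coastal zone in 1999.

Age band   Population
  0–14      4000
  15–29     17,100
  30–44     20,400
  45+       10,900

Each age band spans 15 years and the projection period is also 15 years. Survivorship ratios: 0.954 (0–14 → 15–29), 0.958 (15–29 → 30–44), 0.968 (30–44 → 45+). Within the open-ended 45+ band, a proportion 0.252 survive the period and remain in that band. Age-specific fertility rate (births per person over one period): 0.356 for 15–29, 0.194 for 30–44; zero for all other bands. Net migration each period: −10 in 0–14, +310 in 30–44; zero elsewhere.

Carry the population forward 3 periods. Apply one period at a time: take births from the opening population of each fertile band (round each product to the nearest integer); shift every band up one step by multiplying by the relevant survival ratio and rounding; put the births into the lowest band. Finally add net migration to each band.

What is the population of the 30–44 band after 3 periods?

9482

— Period 1 —
Births: 17100 × 0.356 = 6088  |  20400 × 0.194 = 3958 ⇒ total 10046
15–29: 4000 × 0.954 = 3816
30–44: 17100 × 0.958 = 16382
45+: 20400 × 0.968 + 10900 × 0.252 = 19747 + 2747 = 22494
Net migration: 0–14 − 10 → 10036; 30–44 + 310 → 16692
Giving 10036 / 3816 / 16692 / 22494.
— Period 2 —
Births: 3816 × 0.356 = 1358  |  16692 × 0.194 = 3238 ⇒ total 4596
15–29: 10036 × 0.954 = 9574
30–44: 3816 × 0.958 = 3656
45+: 16692 × 0.968 + 22494 × 0.252 = 16158 + 5668 = 21826
Net migration: 0–14 − 10 → 4586; 30–44 + 310 → 3966
Giving 4586 / 9574 / 3966 / 21826.
— Period 3 —
Births: 9574 × 0.356 = 3408  |  3966 × 0.194 = 769 ⇒ total 4177
15–29: 4586 × 0.954 = 4375
30–44: 9574 × 0.958 = 9172
45+: 3966 × 0.968 + 21826 × 0.252 = 3839 + 5500 = 9339
Net migration: 0–14 − 10 → 4167; 30–44 + 310 → 9482
Giving 4167 / 4375 / 9482 / 9339.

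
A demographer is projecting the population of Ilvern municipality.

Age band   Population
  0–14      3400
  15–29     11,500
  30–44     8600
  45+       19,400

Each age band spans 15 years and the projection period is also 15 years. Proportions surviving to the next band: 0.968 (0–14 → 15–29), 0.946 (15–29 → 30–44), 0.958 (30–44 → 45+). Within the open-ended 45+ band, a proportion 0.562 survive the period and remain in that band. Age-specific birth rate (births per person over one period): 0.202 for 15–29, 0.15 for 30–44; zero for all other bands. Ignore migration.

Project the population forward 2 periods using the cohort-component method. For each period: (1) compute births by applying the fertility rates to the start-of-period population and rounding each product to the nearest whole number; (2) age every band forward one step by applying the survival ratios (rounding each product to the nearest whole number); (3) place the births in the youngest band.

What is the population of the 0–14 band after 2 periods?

Period 1:
Births: 11500 × 0.202 = 2323  |  8600 × 0.15 = 1290 ⇒ total 3613
15–29: 3400 × 0.968 = 3291
30–44: 11500 × 0.946 = 10879
45+: 8600 × 0.958 + 19400 × 0.562 = 8239 + 10903 = 19142
Population now: 0–14=3613, 15–29=3291, 30–44=10879, 45+=19142
Period 2:
Births: 3291 × 0.202 = 665  |  10879 × 0.15 = 1632 ⇒ total 2297
15–29: 3613 × 0.968 = 3497
30–44: 3291 × 0.946 = 3113
45+: 10879 × 0.958 + 19142 × 0.562 = 10422 + 10758 = 21180
Population now: 0–14=2297, 15–29=3497, 30–44=3113, 45+=21180

2297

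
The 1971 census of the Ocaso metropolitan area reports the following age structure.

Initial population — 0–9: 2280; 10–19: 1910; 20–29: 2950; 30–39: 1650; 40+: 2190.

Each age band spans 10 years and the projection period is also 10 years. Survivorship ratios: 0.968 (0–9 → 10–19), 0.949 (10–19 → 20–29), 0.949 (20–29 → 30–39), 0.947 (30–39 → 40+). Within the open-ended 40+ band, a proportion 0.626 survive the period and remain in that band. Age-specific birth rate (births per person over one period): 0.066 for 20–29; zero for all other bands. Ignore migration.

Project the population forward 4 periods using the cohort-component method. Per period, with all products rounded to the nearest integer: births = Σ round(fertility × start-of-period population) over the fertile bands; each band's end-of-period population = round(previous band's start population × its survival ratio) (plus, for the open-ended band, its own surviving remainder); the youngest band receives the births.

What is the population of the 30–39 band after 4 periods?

170

Period 1.
Births: 2950 × 0.066 = 195
10–19: 2280 × 0.968 = 2207
20–29: 1910 × 0.949 = 1813
30–39: 2950 × 0.949 = 2800
40+: 1650 × 0.947 + 2190 × 0.626 = 1563 + 1371 = 2934
Giving 195 / 2207 / 1813 / 2800 / 2934.
Period 2.
Births: 1813 × 0.066 = 120
10–19: 195 × 0.968 = 189
20–29: 2207 × 0.949 = 2094
30–39: 1813 × 0.949 = 1721
40+: 2800 × 0.947 + 2934 × 0.626 = 2652 + 1837 = 4489
Giving 120 / 189 / 2094 / 1721 / 4489.
Period 3.
Births: 2094 × 0.066 = 138
10–19: 120 × 0.968 = 116
20–29: 189 × 0.949 = 179
30–39: 2094 × 0.949 = 1987
40+: 1721 × 0.947 + 4489 × 0.626 = 1630 + 2810 = 4440
Giving 138 / 116 / 179 / 1987 / 4440.
Period 4.
Births: 179 × 0.066 = 12
10–19: 138 × 0.968 = 134
20–29: 116 × 0.949 = 110
30–39: 179 × 0.949 = 170
40+: 1987 × 0.947 + 4440 × 0.626 = 1882 + 2779 = 4661
Giving 12 / 134 / 110 / 170 / 4661.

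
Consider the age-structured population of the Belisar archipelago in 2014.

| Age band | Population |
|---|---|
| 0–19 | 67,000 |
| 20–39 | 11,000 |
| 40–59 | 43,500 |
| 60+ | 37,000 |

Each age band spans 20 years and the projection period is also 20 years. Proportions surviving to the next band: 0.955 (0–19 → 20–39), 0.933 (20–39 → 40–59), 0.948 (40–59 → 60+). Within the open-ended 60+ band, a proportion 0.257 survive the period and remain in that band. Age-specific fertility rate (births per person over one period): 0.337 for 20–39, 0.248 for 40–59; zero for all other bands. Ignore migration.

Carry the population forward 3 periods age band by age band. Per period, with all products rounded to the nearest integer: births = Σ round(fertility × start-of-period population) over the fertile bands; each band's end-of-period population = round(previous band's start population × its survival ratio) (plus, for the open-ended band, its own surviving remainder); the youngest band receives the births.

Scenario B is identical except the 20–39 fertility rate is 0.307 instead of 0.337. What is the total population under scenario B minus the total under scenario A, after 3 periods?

Let group 1 be 0–19 through group 4 = 60+.
[period 1]
Births: 11000 * 0.337 = 3707  |  43500 * 0.248 = 10788 ⇒ total 14495
Group 2: 67000 * 0.955 = 63985
Group 3: 11000 * 0.933 = 10263
Group 4: 43500 * 0.948 + 37000 * 0.257 = 41238 + 9509 = 50747
Population now: 0–19=14495, 20–39=63985, 40–59=10263, 60+=50747
[period 2]
Births: 63985 * 0.337 = 21563  |  10263 * 0.248 = 2545 ⇒ total 24108
Group 2: 14495 * 0.955 = 13843
Group 3: 63985 * 0.933 = 59698
Group 4: 10263 * 0.948 + 50747 * 0.257 = 9729 + 13042 = 22771
Population now: 0–19=24108, 20–39=13843, 40–59=59698, 60+=22771
[period 3]
Births: 13843 * 0.337 = 4665  |  59698 * 0.248 = 14805 ⇒ total 19470
Group 2: 24108 * 0.955 = 23023
Group 3: 13843 * 0.933 = 12916
Group 4: 59698 * 0.948 + 22771 * 0.257 = 56594 + 5852 = 62446
Population now: 0–19=19470, 20–39=23023, 40–59=12916, 60+=62446
Scenario A total after 3 periods: 117855
Scenario B projection —
[period 1]
Births: 11000 * 0.307 = 3377  |  43500 * 0.248 = 10788 ⇒ total 14165
Group 2: 67000 * 0.955 = 63985
Group 3: 11000 * 0.933 = 10263
Group 4: 43500 * 0.948 + 37000 * 0.257 = 41238 + 9509 = 50747
Population now: 0–19=14165, 20–39=63985, 40–59=10263, 60+=50747
[period 2]
Births: 63985 * 0.307 = 19643  |  10263 * 0.248 = 2545 ⇒ total 22188
Group 2: 14165 * 0.955 = 13528
Group 3: 63985 * 0.933 = 59698
Group 4: 10263 * 0.948 + 50747 * 0.257 = 9729 + 13042 = 22771
Population now: 0–19=22188, 20–39=13528, 40–59=59698, 60+=22771
[period 3]
Births: 13528 * 0.307 = 4153  |  59698 * 0.248 = 14805 ⇒ total 18958
Group 2: 22188 * 0.955 = 21190
Group 3: 13528 * 0.933 = 12622
Group 4: 59698 * 0.948 + 22771 * 0.257 = 56594 + 5852 = 62446
Population now: 0–19=18958, 20–39=21190, 40–59=12622, 60+=62446
Scenario B total after 3 periods: 115216
Difference B − A = 115216 − 117855 = -2639

-2639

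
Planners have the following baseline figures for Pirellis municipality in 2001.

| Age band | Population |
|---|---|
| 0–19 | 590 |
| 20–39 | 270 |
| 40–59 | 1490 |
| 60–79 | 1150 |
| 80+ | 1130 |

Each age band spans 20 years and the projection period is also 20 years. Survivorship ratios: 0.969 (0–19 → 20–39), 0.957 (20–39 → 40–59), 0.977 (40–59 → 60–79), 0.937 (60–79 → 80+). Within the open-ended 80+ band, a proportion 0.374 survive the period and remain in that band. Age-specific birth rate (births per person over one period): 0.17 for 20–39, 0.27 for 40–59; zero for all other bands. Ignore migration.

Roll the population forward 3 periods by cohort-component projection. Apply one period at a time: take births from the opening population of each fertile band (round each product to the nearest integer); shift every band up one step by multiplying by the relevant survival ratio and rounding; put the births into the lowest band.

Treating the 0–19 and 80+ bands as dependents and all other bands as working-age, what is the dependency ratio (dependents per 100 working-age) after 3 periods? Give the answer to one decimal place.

Let group 1 be 0–19 through group 5 = 80+.
Period 1:
Births: 270 × 0.17 = 46, 1490 × 0.27 = 402 → 448
Group 2: 590 × 0.969 = 572
Group 3: 270 × 0.957 = 258
Group 4: 1490 × 0.977 = 1456
Group 5: 1150 × 0.937 + 1130 × 0.374 = 1078 + 423 = 1501
→ [448, 572, 258, 1456, 1501]
Period 2:
Births: 572 × 0.17 = 97, 258 × 0.27 = 70 → 167
Group 2: 448 × 0.969 = 434
Group 3: 572 × 0.957 = 547
Group 4: 258 × 0.977 = 252
Group 5: 1456 × 0.937 + 1501 × 0.374 = 1364 + 561 = 1925
→ [167, 434, 547, 252, 1925]
Period 3:
Births: 434 × 0.17 = 74, 547 × 0.27 = 148 → 222
Group 2: 167 × 0.969 = 162
Group 3: 434 × 0.957 = 415
Group 4: 547 × 0.977 = 534
Group 5: 252 × 0.937 + 1925 × 0.374 = 236 + 720 = 956
→ [222, 162, 415, 534, 956]
Dependents (band 0–19 + band 80+) = 222 + 956 = 1178; working-age = 1111; ratio = 1178/1111 × 100 = 106.0

106.0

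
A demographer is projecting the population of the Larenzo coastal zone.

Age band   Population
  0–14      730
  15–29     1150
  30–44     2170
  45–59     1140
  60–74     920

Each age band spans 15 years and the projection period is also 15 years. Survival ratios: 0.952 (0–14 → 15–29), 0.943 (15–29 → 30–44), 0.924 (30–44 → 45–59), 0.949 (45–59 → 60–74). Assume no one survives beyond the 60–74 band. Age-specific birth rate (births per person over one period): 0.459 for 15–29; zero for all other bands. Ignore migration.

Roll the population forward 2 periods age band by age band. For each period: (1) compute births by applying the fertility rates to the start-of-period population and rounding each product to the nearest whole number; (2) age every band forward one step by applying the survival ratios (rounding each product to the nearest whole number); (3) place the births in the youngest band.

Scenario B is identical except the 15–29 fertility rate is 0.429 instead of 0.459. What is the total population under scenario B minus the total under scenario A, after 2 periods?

-55

Numbering the bands 1..5 from youngest to oldest:
Period 1:
Births: 1150 × 0.459 = 528
Band 2: 730 × 0.952 = 695
Band 3: 1150 × 0.943 = 1084
Band 4: 2170 × 0.924 = 2005
Band 5: 1140 × 0.949 = 1082
Giving 528 / 695 / 1084 / 2005 / 1082.
Period 2:
Births: 695 × 0.459 = 319
Band 2: 528 × 0.952 = 503
Band 3: 695 × 0.943 = 655
Band 4: 1084 × 0.924 = 1002
Band 5: 2005 × 0.949 = 1903
Giving 319 / 503 / 655 / 1002 / 1903.
Scenario A total after 2 periods: 4382
Scenario B projection —
Period 1:
Births: 1150 × 0.429 = 493
Band 2: 730 × 0.952 = 695
Band 3: 1150 × 0.943 = 1084
Band 4: 2170 × 0.924 = 2005
Band 5: 1140 × 0.949 = 1082
Giving 493 / 695 / 1084 / 2005 / 1082.
Period 2:
Births: 695 × 0.429 = 298
Band 2: 493 × 0.952 = 469
Band 3: 695 × 0.943 = 655
Band 4: 1084 × 0.924 = 1002
Band 5: 2005 × 0.949 = 1903
Giving 298 / 469 / 655 / 1002 / 1903.
Scenario B total after 2 periods: 4327
Difference B − A = 4327 − 4382 = -55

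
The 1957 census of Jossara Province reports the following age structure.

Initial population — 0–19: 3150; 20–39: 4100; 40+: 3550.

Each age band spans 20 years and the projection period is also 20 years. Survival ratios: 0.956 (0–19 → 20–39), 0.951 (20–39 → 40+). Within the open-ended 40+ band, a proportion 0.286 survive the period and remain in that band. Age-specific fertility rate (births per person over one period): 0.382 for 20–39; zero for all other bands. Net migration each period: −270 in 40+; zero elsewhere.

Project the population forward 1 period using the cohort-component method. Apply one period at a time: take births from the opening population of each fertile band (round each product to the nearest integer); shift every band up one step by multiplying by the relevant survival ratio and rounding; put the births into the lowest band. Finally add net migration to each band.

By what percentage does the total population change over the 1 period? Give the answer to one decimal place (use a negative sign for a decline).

-14.6

— Period 1 —
Births: 4100 × 0.382 = 1566
20–39: 3150 × 0.956 = 3011
40+: 4100 × 0.951 + 3550 × 0.286 = 3899 + 1015 = 4914
Net migration: 40+ − 270 → 4644
Population now: 0–19=1566, 20–39=3011, 40+=4644
Total: 10800 → 9221; change = -1579; percentage change = -14.6%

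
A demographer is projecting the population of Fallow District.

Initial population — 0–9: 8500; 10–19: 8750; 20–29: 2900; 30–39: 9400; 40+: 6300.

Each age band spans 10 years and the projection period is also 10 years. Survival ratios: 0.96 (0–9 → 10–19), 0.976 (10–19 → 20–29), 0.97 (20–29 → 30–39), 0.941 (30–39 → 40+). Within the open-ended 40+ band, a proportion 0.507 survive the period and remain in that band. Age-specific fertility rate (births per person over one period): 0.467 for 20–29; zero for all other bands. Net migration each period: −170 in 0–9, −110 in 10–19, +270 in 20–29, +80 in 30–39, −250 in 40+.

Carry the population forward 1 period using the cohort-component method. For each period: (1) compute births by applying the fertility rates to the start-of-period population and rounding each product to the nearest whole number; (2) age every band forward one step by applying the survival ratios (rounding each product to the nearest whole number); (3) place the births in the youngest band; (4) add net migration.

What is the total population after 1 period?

32726

Period 1.
Births: 2900 * 0.467 = 1354
10–19: 8500 * 0.96 = 8160
20–29: 8750 * 0.976 = 8540
30–39: 2900 * 0.97 = 2813
40+: 9400 * 0.941 + 6300 * 0.507 = 8845 + 3194 = 12039
Net migration: 0–9 − 170 → 1184; 10–19 − 110 → 8050; 20–29 + 270 → 8810; 30–39 + 80 → 2893; 40+ − 250 → 11789
Giving 1184 / 8050 / 8810 / 2893 / 11789.
Total after period 1: 1184 + 8050 + 8810 + 2893 + 11789 = 32726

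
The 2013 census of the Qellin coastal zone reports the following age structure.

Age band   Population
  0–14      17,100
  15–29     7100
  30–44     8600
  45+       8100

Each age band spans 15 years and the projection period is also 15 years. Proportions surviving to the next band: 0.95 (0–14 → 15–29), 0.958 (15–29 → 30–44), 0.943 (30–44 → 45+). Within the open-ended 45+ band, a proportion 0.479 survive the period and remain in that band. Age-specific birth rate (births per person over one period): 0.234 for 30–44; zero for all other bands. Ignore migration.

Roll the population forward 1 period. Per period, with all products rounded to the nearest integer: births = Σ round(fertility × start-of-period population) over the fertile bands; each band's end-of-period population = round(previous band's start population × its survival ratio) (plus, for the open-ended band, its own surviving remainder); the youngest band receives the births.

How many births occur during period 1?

2012

Period 1.
Births: 8600 * 0.234 = 2012
15–29: 17100 * 0.95 = 16245
30–44: 7100 * 0.958 = 6802
45+: 8600 * 0.943 + 8100 * 0.479 = 8110 + 3880 = 11990
Giving 2012 / 16245 / 6802 / 11990.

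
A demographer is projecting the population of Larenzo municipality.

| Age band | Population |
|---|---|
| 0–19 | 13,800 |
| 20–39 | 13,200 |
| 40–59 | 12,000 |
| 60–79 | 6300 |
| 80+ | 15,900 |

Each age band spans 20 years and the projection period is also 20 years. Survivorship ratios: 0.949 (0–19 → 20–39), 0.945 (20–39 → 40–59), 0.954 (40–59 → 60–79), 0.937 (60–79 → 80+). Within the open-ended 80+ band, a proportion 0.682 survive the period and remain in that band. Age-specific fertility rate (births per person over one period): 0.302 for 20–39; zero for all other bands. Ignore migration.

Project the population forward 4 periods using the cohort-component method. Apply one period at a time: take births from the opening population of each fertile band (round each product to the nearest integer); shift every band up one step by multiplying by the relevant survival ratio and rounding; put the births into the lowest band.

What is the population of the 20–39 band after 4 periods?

— Period 1 —
Births: 13200 * 0.302 = 3986
20–39: 13800 * 0.949 = 13096
40–59: 13200 * 0.945 = 12474
60–79: 12000 * 0.954 = 11448
80+: 6300 * 0.937 + 15900 * 0.682 = 5903 + 10844 = 16747
→ [3986, 13096, 12474, 11448, 16747]
— Period 2 —
Births: 13096 * 0.302 = 3955
20–39: 3986 * 0.949 = 3783
40–59: 13096 * 0.945 = 12376
60–79: 12474 * 0.954 = 11900
80+: 11448 * 0.937 + 16747 * 0.682 = 10727 + 11421 = 22148
→ [3955, 3783, 12376, 11900, 22148]
— Period 3 —
Births: 3783 * 0.302 = 1142
20–39: 3955 * 0.949 = 3753
40–59: 3783 * 0.945 = 3575
60–79: 12376 * 0.954 = 11807
80+: 11900 * 0.937 + 22148 * 0.682 = 11150 + 15105 = 26255
→ [1142, 3753, 3575, 11807, 26255]
— Period 4 —
Births: 3753 * 0.302 = 1133
20–39: 1142 * 0.949 = 1084
40–59: 3753 * 0.945 = 3547
60–79: 3575 * 0.954 = 3411
80+: 11807 * 0.937 + 26255 * 0.682 = 11063 + 17906 = 28969
→ [1133, 1084, 3547, 3411, 28969]

1084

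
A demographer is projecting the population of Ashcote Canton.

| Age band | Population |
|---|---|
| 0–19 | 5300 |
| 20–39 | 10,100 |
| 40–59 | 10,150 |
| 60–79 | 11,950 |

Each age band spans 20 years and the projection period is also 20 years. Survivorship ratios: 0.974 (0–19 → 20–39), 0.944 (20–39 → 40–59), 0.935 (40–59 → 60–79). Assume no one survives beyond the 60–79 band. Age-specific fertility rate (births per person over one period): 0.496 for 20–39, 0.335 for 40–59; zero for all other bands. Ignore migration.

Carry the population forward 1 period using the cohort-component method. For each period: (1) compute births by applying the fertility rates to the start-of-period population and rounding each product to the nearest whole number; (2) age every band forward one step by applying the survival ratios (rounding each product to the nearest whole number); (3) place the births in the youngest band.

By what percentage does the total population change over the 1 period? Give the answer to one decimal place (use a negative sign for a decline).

(Bands numbered youngest = 1 to oldest = 4.)
— Period 1 —
Births: 10100 × 0.496 = 5010, 10150 × 0.335 = 3400 → 8410
Band 2: 5300 × 0.974 = 5162
Band 3: 10100 × 0.944 = 9534
Band 4: 10150 × 0.935 = 9490
→ [8410, 5162, 9534, 9490]
Total: 37500 → 32596; change = -4904; percentage change = -13.1%

-13.1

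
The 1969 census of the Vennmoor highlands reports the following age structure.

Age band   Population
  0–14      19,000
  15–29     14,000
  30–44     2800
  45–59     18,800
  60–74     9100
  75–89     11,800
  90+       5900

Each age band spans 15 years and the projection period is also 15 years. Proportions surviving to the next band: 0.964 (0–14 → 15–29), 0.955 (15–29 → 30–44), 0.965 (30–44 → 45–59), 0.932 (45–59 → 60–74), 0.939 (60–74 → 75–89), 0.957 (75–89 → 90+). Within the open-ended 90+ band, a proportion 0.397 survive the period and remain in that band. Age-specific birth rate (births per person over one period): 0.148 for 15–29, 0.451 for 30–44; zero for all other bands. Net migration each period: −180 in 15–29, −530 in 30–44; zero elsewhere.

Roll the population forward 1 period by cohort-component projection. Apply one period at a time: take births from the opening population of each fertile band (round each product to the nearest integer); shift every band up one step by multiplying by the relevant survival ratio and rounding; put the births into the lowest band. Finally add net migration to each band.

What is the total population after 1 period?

76715

Period 1.
Births: 14000 * 0.148 = 2072 ; 2800 * 0.451 = 1263 — total 3335
15–29: 19000 * 0.964 = 18316
30–44: 14000 * 0.955 = 13370
45–59: 2800 * 0.965 = 2702
60–74: 18800 * 0.932 = 17522
75–89: 9100 * 0.939 = 8545
90+: 11800 * 0.957 + 5900 * 0.397 = 11293 + 2342 = 13635
Net migration: 15–29 − 180 → 18136; 30–44 − 530 → 12840
Giving 3335 / 18136 / 12840 / 2702 / 17522 / 8545 / 13635.
Total after period 1: 3335 + 18136 + 12840 + 2702 + 17522 + 8545 + 13635 = 76715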